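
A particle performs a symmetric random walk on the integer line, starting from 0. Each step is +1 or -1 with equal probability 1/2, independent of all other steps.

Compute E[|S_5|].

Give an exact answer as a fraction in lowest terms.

Answer: 15/8

Derivation:
S_5 takes values m ≡ 1 (mod 2) with |m| ≤ 5; P(S_5=m) = C(5,(5+m)/2)/2^5.
Total paths: 2^5 = 32
Distribution: P(S=-5)=1/32, P(S=-3)=5/32, P(S=-1)=10/32, P(S=1)=10/32, P(S=3)=5/32, P(S=5)=1/32
E[|S_5|] = Σ_m |m|·P(S_5=m) = 60/32 = 15/8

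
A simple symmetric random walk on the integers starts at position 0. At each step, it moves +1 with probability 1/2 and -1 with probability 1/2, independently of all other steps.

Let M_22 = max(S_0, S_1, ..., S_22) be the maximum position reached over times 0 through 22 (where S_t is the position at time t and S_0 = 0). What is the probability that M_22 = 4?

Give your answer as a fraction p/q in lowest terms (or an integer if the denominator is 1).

Answer: 124355/1048576

Derivation:
Let M_22 = max(S_0,...,S_22). Use the reflection principle: for j ≥ 1, #{paths with M_22 ≥ j} = #{S_22 ≥ j} + #{S_22 ≥ j+1}.
By reflection, #{M_22 ≥ 4} = #{S_22 ≥ 4} + #{S_22 ≥ 5} = 1097790 + 600370 = 1698160.
#{M_22 ≥ 5} = #{S_22 ≥ 5} + #{S_22 ≥ 6} = 600370 + 600370 = 1200740.
#{M_22 = 4} = 1698160 - 1200740 = 497420.
P(M_22 = 4) = 497420/4194304 = 124355/1048576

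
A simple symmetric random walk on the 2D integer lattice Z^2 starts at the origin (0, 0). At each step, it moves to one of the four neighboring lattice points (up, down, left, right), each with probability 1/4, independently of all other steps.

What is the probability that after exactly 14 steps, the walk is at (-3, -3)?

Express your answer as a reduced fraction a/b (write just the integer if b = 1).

Answer: 429429/33554432

Derivation:
Let h be the number of horizontal steps (so 14-h are vertical). To end at (-3,-3) need (h-3)/2 right-steps and ((14-h)-3)/2 up-steps.
Sum over h with 3 ≤ h ≤ 11, h ≡ 1 (mod 2), 14-h ≡ 1 (mod 2):
h=3: C(14,3)·C(3,0)·C(11,4) = 364·1·330 = 120120
h=5: C(14,5)·C(5,1)·C(9,3) = 2002·5·84 = 840840
h=7: C(14,7)·C(7,2)·C(7,2) = 3432·21·21 = 1513512
h=9: C(14,9)·C(9,3)·C(5,1) = 2002·84·5 = 840840
h=11: C(14,11)·C(11,4)·C(3,0) = 364·330·1 = 120120
Total favorable: 3435432
Total paths: 4^14 = 268435456
P = 3435432/268435456 = 429429/33554432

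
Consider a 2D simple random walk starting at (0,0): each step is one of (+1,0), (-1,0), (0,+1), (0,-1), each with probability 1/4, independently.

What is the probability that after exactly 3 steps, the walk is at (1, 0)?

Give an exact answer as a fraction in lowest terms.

Answer: 9/64

Derivation:
Let h be the number of horizontal steps (so 3-h are vertical). To end at (1,0) need (h+1)/2 right-steps and ((3-h)+0)/2 up-steps.
Sum over h with 1 ≤ h ≤ 3, h ≡ 1 (mod 2), 3-h ≡ 0 (mod 2):
h=1: C(3,1)·C(1,1)·C(2,1) = 3·1·2 = 6
h=3: C(3,3)·C(3,2)·C(0,0) = 1·3·1 = 3
Total favorable: 9
Total paths: 4^3 = 64
P = 9/64 = 9/64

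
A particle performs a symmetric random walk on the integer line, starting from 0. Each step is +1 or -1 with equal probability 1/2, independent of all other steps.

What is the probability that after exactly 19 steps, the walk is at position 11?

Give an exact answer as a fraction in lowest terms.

To reach position 11 after 19 steps: need 15 steps of +1 and 4 of -1.
Favorable paths: C(19,15) = 3876
Total paths: 2^19 = 524288
P = 3876/524288 = 969/131072

Answer: 969/131072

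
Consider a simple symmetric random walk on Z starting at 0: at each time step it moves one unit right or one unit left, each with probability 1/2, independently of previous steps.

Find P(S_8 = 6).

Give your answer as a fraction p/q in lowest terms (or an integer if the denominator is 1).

To reach position 6 after 8 steps: need 7 steps of +1 and 1 of -1.
Favorable paths: C(8,7) = 8
Total paths: 2^8 = 256
P = 8/256 = 1/32

Answer: 1/32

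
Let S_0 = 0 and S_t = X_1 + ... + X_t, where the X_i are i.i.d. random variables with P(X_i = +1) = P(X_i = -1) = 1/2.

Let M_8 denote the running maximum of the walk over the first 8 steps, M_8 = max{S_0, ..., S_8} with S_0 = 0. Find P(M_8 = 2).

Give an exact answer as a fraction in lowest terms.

Answer: 7/32

Derivation:
Let M_8 = max(S_0,...,S_8). Use the reflection principle: for j ≥ 1, #{paths with M_8 ≥ j} = #{S_8 ≥ j} + #{S_8 ≥ j+1}.
By reflection, #{M_8 ≥ 2} = #{S_8 ≥ 2} + #{S_8 ≥ 3} = 93 + 37 = 130.
#{M_8 ≥ 3} = #{S_8 ≥ 3} + #{S_8 ≥ 4} = 37 + 37 = 74.
#{M_8 = 2} = 130 - 74 = 56.
P(M_8 = 2) = 56/256 = 7/32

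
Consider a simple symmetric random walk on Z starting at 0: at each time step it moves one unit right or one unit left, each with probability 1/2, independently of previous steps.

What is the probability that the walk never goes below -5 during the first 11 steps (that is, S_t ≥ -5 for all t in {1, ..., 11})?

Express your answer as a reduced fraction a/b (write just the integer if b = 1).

Let f(t,s) = #length-t paths at position s with S_1..S_t all ≥ -5.
f(t,s) = f(t-1,s-1) + f(t-1,s+1) for s ≥ -5; f(t,s) = 0 for s < -5.
t=0: f(0,0)=1
t=1: f(1,-1)=1 f(1,1)=1
t=2: f(2,-2)=1 f(2,0)=2 f(2,2)=1
t=3: f(3,-3)=1 f(3,-1)=3 f(3,1)=3 f(3,3)=1
t=4: f(4,-4)=1 f(4,-2)=4 f(4,0)=6 f(4,2)=4 f(4,4)=1
t=5: f(5,-5)=1 f(5,-3)=5 f(5,-1)=10 f(5,1)=10 f(5,3)=5 f(5,5)=1
t=6: f(6,-4)=6 f(6,-2)=15 f(6,0)=20 f(6,2)=15 f(6,4)=6 f(6,6)=1
t=7: f(7,-5)=6 f(7,-3)=21 f(7,-1)=35 f(7,1)=35 f(7,3)=21 f(7,5)=7 f(7,7)=1
t=8: f(8,-4)=27 f(8,-2)=56 f(8,0)=70 f(8,2)=56 f(8,4)=28 f(8,6)=8 f(8,8)=1
t=9: f(9,-5)=27 f(9,-3)=83 f(9,-1)=126 f(9,1)=126 f(9,3)=84 f(9,5)=36 f(9,7)=9 f(9,9)=1
t=10: f(10,-4)=110 f(10,-2)=209 f(10,0)=252 f(10,2)=210 f(10,4)=120 f(10,6)=45 f(10,8)=10 f(10,10)=1
t=11: f(11,-5)=110 f(11,-3)=319 f(11,-1)=461 f(11,1)=462 f(11,3)=330 f(11,5)=165 f(11,7)=55 f(11,9)=11 f(11,11)=1
Σ_s f(11,s) = 1914
P = 1914/2048 = 957/1024

Answer: 957/1024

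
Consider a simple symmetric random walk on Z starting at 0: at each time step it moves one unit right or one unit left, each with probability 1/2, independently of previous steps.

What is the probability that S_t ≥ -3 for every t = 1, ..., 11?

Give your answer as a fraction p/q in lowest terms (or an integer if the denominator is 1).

Let f(t,s) = #length-t paths at position s with S_1..S_t all ≥ -3.
f(t,s) = f(t-1,s-1) + f(t-1,s+1) for s ≥ -3; f(t,s) = 0 for s < -3.
t=0: f(0,0)=1
t=1: f(1,-1)=1 f(1,1)=1
t=2: f(2,-2)=1 f(2,0)=2 f(2,2)=1
t=3: f(3,-3)=1 f(3,-1)=3 f(3,1)=3 f(3,3)=1
t=4: f(4,-2)=4 f(4,0)=6 f(4,2)=4 f(4,4)=1
t=5: f(5,-3)=4 f(5,-1)=10 f(5,1)=10 f(5,3)=5 f(5,5)=1
t=6: f(6,-2)=14 f(6,0)=20 f(6,2)=15 f(6,4)=6 f(6,6)=1
t=7: f(7,-3)=14 f(7,-1)=34 f(7,1)=35 f(7,3)=21 f(7,5)=7 f(7,7)=1
t=8: f(8,-2)=48 f(8,0)=69 f(8,2)=56 f(8,4)=28 f(8,6)=8 f(8,8)=1
t=9: f(9,-3)=48 f(9,-1)=117 f(9,1)=125 f(9,3)=84 f(9,5)=36 f(9,7)=9 f(9,9)=1
t=10: f(10,-2)=165 f(10,0)=242 f(10,2)=209 f(10,4)=120 f(10,6)=45 f(10,8)=10 f(10,10)=1
t=11: f(11,-3)=165 f(11,-1)=407 f(11,1)=451 f(11,3)=329 f(11,5)=165 f(11,7)=55 f(11,9)=11 f(11,11)=1
Σ_s f(11,s) = 1584
P = 1584/2048 = 99/128

Answer: 99/128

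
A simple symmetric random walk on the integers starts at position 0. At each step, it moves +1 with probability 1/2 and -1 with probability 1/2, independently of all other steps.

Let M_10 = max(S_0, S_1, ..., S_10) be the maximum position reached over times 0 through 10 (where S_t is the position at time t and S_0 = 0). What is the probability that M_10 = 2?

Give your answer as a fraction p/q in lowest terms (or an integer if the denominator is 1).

Answer: 105/512

Derivation:
Let M_10 = max(S_0,...,S_10). Use the reflection principle: for j ≥ 1, #{paths with M_10 ≥ j} = #{S_10 ≥ j} + #{S_10 ≥ j+1}.
By reflection, #{M_10 ≥ 2} = #{S_10 ≥ 2} + #{S_10 ≥ 3} = 386 + 176 = 562.
#{M_10 ≥ 3} = #{S_10 ≥ 3} + #{S_10 ≥ 4} = 176 + 176 = 352.
#{M_10 = 2} = 562 - 352 = 210.
P(M_10 = 2) = 210/1024 = 105/512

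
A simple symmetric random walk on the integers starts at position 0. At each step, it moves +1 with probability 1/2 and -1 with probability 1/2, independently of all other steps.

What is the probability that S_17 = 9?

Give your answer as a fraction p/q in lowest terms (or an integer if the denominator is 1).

Answer: 595/32768

Derivation:
To reach position 9 after 17 steps: need 13 steps of +1 and 4 of -1.
Favorable paths: C(17,13) = 2380
Total paths: 2^17 = 131072
P = 2380/131072 = 595/32768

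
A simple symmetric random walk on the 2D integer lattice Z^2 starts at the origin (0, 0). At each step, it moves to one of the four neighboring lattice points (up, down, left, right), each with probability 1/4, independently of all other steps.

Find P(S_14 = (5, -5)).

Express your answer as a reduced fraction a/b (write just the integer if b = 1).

Answer: 39039/33554432

Derivation:
Let h be the number of horizontal steps (so 14-h are vertical). To end at (5,-5) need (h+5)/2 right-steps and ((14-h)-5)/2 up-steps.
Sum over h with 5 ≤ h ≤ 9, h ≡ 1 (mod 2), 14-h ≡ 1 (mod 2):
h=5: C(14,5)·C(5,5)·C(9,2) = 2002·1·36 = 72072
h=7: C(14,7)·C(7,6)·C(7,1) = 3432·7·7 = 168168
h=9: C(14,9)·C(9,7)·C(5,0) = 2002·36·1 = 72072
Total favorable: 312312
Total paths: 4^14 = 268435456
P = 312312/268435456 = 39039/33554432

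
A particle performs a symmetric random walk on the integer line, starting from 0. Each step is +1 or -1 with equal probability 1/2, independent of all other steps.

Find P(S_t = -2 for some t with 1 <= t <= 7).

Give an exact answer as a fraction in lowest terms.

Answer: 29/64

Derivation:
Count via complement. Let g(t,s) = #length-t paths at position s with S_1..S_t all ≠ -2.
g(t,s) = g(t-1,s-1) + g(t-1,s+1) for s ≠ -2; g(t,-2) = 0.
t=0: g(0,0)=1
t=1: g(1,-1)=1 g(1,1)=1
t=2: g(2,0)=2 g(2,2)=1
t=3: g(3,-1)=2 g(3,1)=3 g(3,3)=1
t=4: g(4,0)=5 g(4,2)=4 g(4,4)=1
t=5: g(5,-1)=5 g(5,1)=9 g(5,3)=5 g(5,5)=1
t=6: g(6,0)=14 g(6,2)=14 g(6,4)=6 g(6,6)=1
t=7: g(7,-1)=14 g(7,1)=28 g(7,3)=20 g(7,5)=7 g(7,7)=1
Paths never hitting -2: Σ_s g(7,s) = 70
Paths hitting -2: 2^7 - 70 = 58
P = 58/128 = 29/64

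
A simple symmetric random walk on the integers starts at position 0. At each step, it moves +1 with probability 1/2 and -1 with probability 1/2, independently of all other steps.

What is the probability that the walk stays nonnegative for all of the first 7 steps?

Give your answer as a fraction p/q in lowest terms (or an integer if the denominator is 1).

Answer: 35/128

Derivation:
Let f(t,s) = #length-t paths at position s with S_1..S_t all ≥ 0.
f(t,s) = f(t-1,s-1) + f(t-1,s+1) for s ≥ 0; f(t,s) = 0 for s < 0.
t=0: f(0,0)=1
t=1: f(1,1)=1
t=2: f(2,0)=1 f(2,2)=1
t=3: f(3,1)=2 f(3,3)=1
t=4: f(4,0)=2 f(4,2)=3 f(4,4)=1
t=5: f(5,1)=5 f(5,3)=4 f(5,5)=1
t=6: f(6,0)=5 f(6,2)=9 f(6,4)=5 f(6,6)=1
t=7: f(7,1)=14 f(7,3)=14 f(7,5)=6 f(7,7)=1
Σ_s f(7,s) = 35
P = 35/128 = 35/128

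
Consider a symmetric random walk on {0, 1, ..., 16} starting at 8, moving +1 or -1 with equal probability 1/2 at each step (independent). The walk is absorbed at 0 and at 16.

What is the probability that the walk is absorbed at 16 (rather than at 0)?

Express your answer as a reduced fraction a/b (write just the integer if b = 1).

Answer: 1/2

Derivation:
Symmetric walk (p = 1/2): the harmonic-function argument gives P(hit 16 before 0 | start at 8) = a/N.
P = 8/16 = 1/2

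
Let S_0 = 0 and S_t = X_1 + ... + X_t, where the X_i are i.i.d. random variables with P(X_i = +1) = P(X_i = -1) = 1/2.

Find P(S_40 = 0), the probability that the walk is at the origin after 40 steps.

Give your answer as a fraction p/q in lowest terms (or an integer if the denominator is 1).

Answer: 34461632205/274877906944

Derivation:
To return to 0 after 40 steps: need exactly 20 steps of +1 and 20 of -1.
Favorable paths: C(40,20) = 137846528820
Total paths: 2^40 = 1099511627776
P = 137846528820/1099511627776 = 34461632205/274877906944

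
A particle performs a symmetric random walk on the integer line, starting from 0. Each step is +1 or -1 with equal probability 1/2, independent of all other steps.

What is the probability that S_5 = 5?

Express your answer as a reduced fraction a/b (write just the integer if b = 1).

To reach position 5 after 5 steps: need 5 steps of +1 and 0 of -1.
Favorable paths: C(5,5) = 1
Total paths: 2^5 = 32
P = 1/32 = 1/32

Answer: 1/32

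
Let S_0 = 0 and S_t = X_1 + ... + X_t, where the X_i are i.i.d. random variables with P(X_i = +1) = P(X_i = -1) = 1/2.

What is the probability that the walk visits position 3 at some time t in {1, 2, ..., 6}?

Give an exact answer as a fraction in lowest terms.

Answer: 7/32

Derivation:
Count via complement. Let g(t,s) = #length-t paths at position s with S_1..S_t all ≠ 3.
g(t,s) = g(t-1,s-1) + g(t-1,s+1) for s ≠ 3; g(t,3) = 0.
t=0: g(0,0)=1
t=1: g(1,-1)=1 g(1,1)=1
t=2: g(2,-2)=1 g(2,0)=2 g(2,2)=1
t=3: g(3,-3)=1 g(3,-1)=3 g(3,1)=3
t=4: g(4,-4)=1 g(4,-2)=4 g(4,0)=6 g(4,2)=3
t=5: g(5,-5)=1 g(5,-3)=5 g(5,-1)=10 g(5,1)=9
t=6: g(6,-6)=1 g(6,-4)=6 g(6,-2)=15 g(6,0)=19 g(6,2)=9
Paths never hitting 3: Σ_s g(6,s) = 50
Paths hitting 3: 2^6 - 50 = 14
P = 14/64 = 7/32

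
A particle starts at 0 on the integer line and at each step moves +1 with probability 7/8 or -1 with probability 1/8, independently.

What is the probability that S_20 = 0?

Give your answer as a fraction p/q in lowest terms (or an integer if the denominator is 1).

To be at 0 after 20 steps: need exactly 10 steps of +1 and 10 of -1.
Number of such sequences: C(20,10) = 184756
Each has probability (7/8)^10 · (1/8)^10 = 282475249/1152921504606846976
P = 184756 · 282475249/1152921504606846976 = 13047249276061/288230376151711744

Answer: 13047249276061/288230376151711744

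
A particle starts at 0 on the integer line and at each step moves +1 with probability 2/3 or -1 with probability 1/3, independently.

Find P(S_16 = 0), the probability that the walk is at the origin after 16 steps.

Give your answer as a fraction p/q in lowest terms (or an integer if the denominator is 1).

Answer: 366080/4782969

Derivation:
To be at 0 after 16 steps: need exactly 8 steps of +1 and 8 of -1.
Number of such sequences: C(16,8) = 12870
Each has probability (2/3)^8 · (1/3)^8 = 256/43046721
P = 12870 · 256/43046721 = 366080/4782969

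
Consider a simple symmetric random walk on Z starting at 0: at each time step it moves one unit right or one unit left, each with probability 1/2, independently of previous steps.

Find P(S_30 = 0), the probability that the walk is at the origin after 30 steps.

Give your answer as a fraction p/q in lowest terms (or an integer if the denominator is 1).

To return to 0 after 30 steps: need exactly 15 steps of +1 and 15 of -1.
Favorable paths: C(30,15) = 155117520
Total paths: 2^30 = 1073741824
P = 155117520/1073741824 = 9694845/67108864

Answer: 9694845/67108864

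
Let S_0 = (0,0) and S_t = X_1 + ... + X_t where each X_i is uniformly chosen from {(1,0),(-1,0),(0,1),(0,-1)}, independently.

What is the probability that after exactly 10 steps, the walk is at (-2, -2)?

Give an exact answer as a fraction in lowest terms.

Answer: 945/32768

Derivation:
Let h be the number of horizontal steps (so 10-h are vertical). To end at (-2,-2) need (h-2)/2 right-steps and ((10-h)-2)/2 up-steps.
Sum over h with 2 ≤ h ≤ 8, h ≡ 0 (mod 2), 10-h ≡ 0 (mod 2):
h=2: C(10,2)·C(2,0)·C(8,3) = 45·1·56 = 2520
h=4: C(10,4)·C(4,1)·C(6,2) = 210·4·15 = 12600
h=6: C(10,6)·C(6,2)·C(4,1) = 210·15·4 = 12600
h=8: C(10,8)·C(8,3)·C(2,0) = 45·56·1 = 2520
Total favorable: 30240
Total paths: 4^10 = 1048576
P = 30240/1048576 = 945/32768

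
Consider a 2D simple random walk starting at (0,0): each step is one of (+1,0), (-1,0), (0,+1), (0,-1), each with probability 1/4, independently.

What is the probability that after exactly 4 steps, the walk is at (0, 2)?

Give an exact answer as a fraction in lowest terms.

Answer: 1/16

Derivation:
Let h be the number of horizontal steps (so 4-h are vertical). To end at (0,2) need (h+0)/2 right-steps and ((4-h)+2)/2 up-steps.
Sum over h with 0 ≤ h ≤ 2, h ≡ 0 (mod 2), 4-h ≡ 0 (mod 2):
h=0: C(4,0)·C(0,0)·C(4,3) = 1·1·4 = 4
h=2: C(4,2)·C(2,1)·C(2,2) = 6·2·1 = 12
Total favorable: 16
Total paths: 4^4 = 256
P = 16/256 = 1/16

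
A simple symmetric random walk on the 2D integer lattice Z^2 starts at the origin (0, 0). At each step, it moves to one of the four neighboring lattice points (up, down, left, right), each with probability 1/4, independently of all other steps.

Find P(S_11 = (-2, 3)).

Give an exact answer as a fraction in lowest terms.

Answer: 38115/2097152

Derivation:
Let h be the number of horizontal steps (so 11-h are vertical). To end at (-2,3) need (h-2)/2 right-steps and ((11-h)+3)/2 up-steps.
Sum over h with 2 ≤ h ≤ 8, h ≡ 0 (mod 2), 11-h ≡ 1 (mod 2):
h=2: C(11,2)·C(2,0)·C(9,6) = 55·1·84 = 4620
h=4: C(11,4)·C(4,1)·C(7,5) = 330·4·21 = 27720
h=6: C(11,6)·C(6,2)·C(5,4) = 462·15·5 = 34650
h=8: C(11,8)·C(8,3)·C(3,3) = 165·56·1 = 9240
Total favorable: 76230
Total paths: 4^11 = 4194304
P = 76230/4194304 = 38115/2097152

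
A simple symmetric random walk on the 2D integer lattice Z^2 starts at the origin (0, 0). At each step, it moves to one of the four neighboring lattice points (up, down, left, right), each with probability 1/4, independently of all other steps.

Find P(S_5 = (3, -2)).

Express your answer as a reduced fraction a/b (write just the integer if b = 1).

Let h be the number of horizontal steps (so 5-h are vertical). To end at (3,-2) need (h+3)/2 right-steps and ((5-h)-2)/2 up-steps.
Sum over h with 3 ≤ h ≤ 3, h ≡ 1 (mod 2), 5-h ≡ 0 (mod 2):
h=3: C(5,3)·C(3,3)·C(2,0) = 10·1·1 = 10
Total favorable: 10
Total paths: 4^5 = 1024
P = 10/1024 = 5/512

Answer: 5/512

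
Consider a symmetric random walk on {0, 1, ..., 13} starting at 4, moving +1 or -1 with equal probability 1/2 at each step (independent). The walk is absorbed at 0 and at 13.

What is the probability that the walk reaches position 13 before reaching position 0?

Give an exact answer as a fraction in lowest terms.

Answer: 4/13

Derivation:
Symmetric walk (p = 1/2): the harmonic-function argument gives P(hit 13 before 0 | start at 4) = a/N.
P = 4/13 = 4/13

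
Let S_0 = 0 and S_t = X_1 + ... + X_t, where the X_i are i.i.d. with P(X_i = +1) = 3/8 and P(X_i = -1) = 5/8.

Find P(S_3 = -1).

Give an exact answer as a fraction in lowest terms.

To reach position -1 after 3 steps: need 1 step of +1 and 2 steps of -1.
Number of such sequences: C(3,1) = 3
Each has probability (3/8)^1 · (5/8)^2 = 75/512
P = 3 · 75/512 = 225/512

Answer: 225/512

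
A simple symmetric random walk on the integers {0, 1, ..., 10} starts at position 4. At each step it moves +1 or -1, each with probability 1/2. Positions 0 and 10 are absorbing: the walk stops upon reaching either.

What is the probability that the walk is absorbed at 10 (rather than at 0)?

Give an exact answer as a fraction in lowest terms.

Answer: 2/5

Derivation:
Symmetric walk (p = 1/2): the harmonic-function argument gives P(hit 10 before 0 | start at 4) = a/N.
P = 4/10 = 2/5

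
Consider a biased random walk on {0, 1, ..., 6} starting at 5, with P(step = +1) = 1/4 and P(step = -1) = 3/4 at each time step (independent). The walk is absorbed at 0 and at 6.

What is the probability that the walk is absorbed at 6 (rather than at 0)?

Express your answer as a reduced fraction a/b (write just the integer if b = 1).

Biased walk: p = 1/4, q = 3/4, r = q/p = 3
Gambler's ruin: P(hit 6 before 0 | start at 5) = (1 - r^a)/(1 - r^N)
r^5 = 243; r^6 = 729
P = (1 - 243) / (1 - 729) = -242 / -728 = 121/364

Answer: 121/364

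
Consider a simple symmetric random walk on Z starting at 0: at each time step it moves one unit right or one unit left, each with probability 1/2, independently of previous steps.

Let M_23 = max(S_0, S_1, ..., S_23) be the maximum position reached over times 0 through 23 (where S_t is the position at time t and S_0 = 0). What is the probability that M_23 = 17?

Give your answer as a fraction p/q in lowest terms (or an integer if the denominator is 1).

Answer: 1771/8388608

Derivation:
Let M_23 = max(S_0,...,S_23). Use the reflection principle: for j ≥ 1, #{paths with M_23 ≥ j} = #{S_23 ≥ j} + #{S_23 ≥ j+1}.
By reflection, #{M_23 ≥ 17} = #{S_23 ≥ 17} + #{S_23 ≥ 18} = 2048 + 277 = 2325.
#{M_23 ≥ 18} = #{S_23 ≥ 18} + #{S_23 ≥ 19} = 277 + 277 = 554.
#{M_23 = 17} = 2325 - 554 = 1771.
P(M_23 = 17) = 1771/8388608 = 1771/8388608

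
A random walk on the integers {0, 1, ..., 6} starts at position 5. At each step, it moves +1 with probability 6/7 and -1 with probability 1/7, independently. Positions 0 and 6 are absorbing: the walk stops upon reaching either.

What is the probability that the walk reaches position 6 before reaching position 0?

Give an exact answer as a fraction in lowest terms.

Biased walk: p = 6/7, q = 1/7, r = q/p = 1/6
Gambler's ruin: P(hit 6 before 0 | start at 5) = (1 - r^a)/(1 - r^N)
r^5 = 1/7776; r^6 = 1/46656
P = (1 - 1/7776) / (1 - 1/46656) = 7775/7776 / 46655/46656 = 9330/9331

Answer: 9330/9331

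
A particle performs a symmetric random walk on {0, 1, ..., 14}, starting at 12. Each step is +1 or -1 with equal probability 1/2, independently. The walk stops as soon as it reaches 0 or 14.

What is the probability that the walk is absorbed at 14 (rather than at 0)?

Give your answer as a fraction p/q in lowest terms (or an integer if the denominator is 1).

Symmetric walk (p = 1/2): the harmonic-function argument gives P(hit 14 before 0 | start at 12) = a/N.
P = 12/14 = 6/7

Answer: 6/7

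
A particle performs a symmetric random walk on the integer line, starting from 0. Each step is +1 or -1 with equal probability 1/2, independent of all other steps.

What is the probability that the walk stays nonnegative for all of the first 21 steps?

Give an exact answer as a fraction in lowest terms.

Answer: 88179/524288

Derivation:
Let f(t,s) = #length-t paths at position s with S_1..S_t all ≥ 0.
f(t,s) = f(t-1,s-1) + f(t-1,s+1) for s ≥ 0; f(t,s) = 0 for s < 0.
t=0: f(0,0)=1
t=1: f(1,1)=1
t=2: f(2,0)=1 f(2,2)=1
t=3: f(3,1)=2 f(3,3)=1
t=4: f(4,0)=2 f(4,2)=3 f(4,4)=1
t=5: f(5,1)=5 f(5,3)=4 f(5,5)=1
t=6: f(6,0)=5 f(6,2)=9 f(6,4)=5 f(6,6)=1
t=7: f(7,1)=14 f(7,3)=14 f(7,5)=6 f(7,7)=1
t=8: f(8,0)=14 f(8,2)=28 f(8,4)=20 f(8,6)=7 f(8,8)=1
t=9: f(9,1)=42 f(9,3)=48 f(9,5)=27 f(9,7)=8 f(9,9)=1
t=10: f(10,0)=42 f(10,2)=90 f(10,4)=75 f(10,6)=35 f(10,8)=9 f(10,10)=1
t=11: f(11,1)=132 f(11,3)=165 f(11,5)=110 f(11,7)=44 f(11,9)=10 f(11,11)=1
t=12: f(12,0)=132 f(12,2)=297 f(12,4)=275 f(12,6)=154 f(12,8)=54 f(12,10)=11 f(12,12)=1
t=13: f(13,1)=429 f(13,3)=572 f(13,5)=429 f(13,7)=208 f(13,9)=65 f(13,11)=12 f(13,13)=1
t=14: f(14,0)=429 f(14,2)=1001 f(14,4)=1001 f(14,6)=637 f(14,8)=273 f(14,10)=77 f(14,12)=13 f(14,14)=1
t=15: f(15,1)=1430 f(15,3)=2002 f(15,5)=1638 f(15,7)=910 f(15,9)=350 f(15,11)=90 f(15,13)=14 f(15,15)=1
t=16: f(16,0)=1430 f(16,2)=3432 f(16,4)=3640 f(16,6)=2548 f(16,8)=1260 f(16,10)=440 f(16,12)=104 f(16,14)=15 f(16,16)=1
t=17: f(17,1)=4862 f(17,3)=7072 f(17,5)=6188 f(17,7)=3808 f(17,9)=1700 f(17,11)=544 f(17,13)=119 f(17,15)=16 f(17,17)=1
t=18: f(18,0)=4862 f(18,2)=11934 f(18,4)=13260 f(18,6)=9996 f(18,8)=5508 f(18,10)=2244 f(18,12)=663 f(18,14)=135 f(18,16)=17 f(18,18)=1
t=19: f(19,1)=16796 f(19,3)=25194 f(19,5)=23256 f(19,7)=15504 f(19,9)=7752 f(19,11)=2907 f(19,13)=798 f(19,15)=152 f(19,17)=18 f(19,19)=1
t=20: f(20,0)=16796 f(20,2)=41990 f(20,4)=48450 f(20,6)=38760 f(20,8)=23256 f(20,10)=10659 f(20,12)=3705 f(20,14)=950 f(20,16)=170 f(20,18)=19 f(20,20)=1
t=21: f(21,1)=58786 f(21,3)=90440 f(21,5)=87210 f(21,7)=62016 f(21,9)=33915 f(21,11)=14364 f(21,13)=4655 f(21,15)=1120 f(21,17)=189 f(21,19)=20 f(21,21)=1
Σ_s f(21,s) = 352716
P = 352716/2097152 = 88179/524288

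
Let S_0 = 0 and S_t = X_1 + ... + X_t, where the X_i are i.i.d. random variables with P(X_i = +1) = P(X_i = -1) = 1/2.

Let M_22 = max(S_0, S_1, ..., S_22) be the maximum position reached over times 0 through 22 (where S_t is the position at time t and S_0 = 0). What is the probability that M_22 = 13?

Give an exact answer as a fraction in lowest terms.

Let M_22 = max(S_0,...,S_22). Use the reflection principle: for j ≥ 1, #{paths with M_22 ≥ j} = #{S_22 ≥ j} + #{S_22 ≥ j+1}.
By reflection, #{M_22 ≥ 13} = #{S_22 ≥ 13} + #{S_22 ≥ 14} = 9109 + 9109 = 18218.
#{M_22 ≥ 14} = #{S_22 ≥ 14} + #{S_22 ≥ 15} = 9109 + 1794 = 10903.
#{M_22 = 13} = 18218 - 10903 = 7315.
P(M_22 = 13) = 7315/4194304 = 7315/4194304

Answer: 7315/4194304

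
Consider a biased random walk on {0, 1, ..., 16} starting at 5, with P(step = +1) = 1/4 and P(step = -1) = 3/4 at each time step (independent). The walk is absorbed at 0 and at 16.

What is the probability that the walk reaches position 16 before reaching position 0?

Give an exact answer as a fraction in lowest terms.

Answer: 121/21523360

Derivation:
Biased walk: p = 1/4, q = 3/4, r = q/p = 3
Gambler's ruin: P(hit 16 before 0 | start at 5) = (1 - r^a)/(1 - r^N)
r^5 = 243; r^16 = 43046721
P = (1 - 243) / (1 - 43046721) = -242 / -43046720 = 121/21523360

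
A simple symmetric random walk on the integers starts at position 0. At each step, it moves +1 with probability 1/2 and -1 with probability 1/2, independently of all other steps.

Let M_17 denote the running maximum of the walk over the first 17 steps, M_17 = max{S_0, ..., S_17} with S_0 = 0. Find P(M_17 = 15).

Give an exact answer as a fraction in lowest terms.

Answer: 17/131072

Derivation:
Let M_17 = max(S_0,...,S_17). Use the reflection principle: for j ≥ 1, #{paths with M_17 ≥ j} = #{S_17 ≥ j} + #{S_17 ≥ j+1}.
By reflection, #{M_17 ≥ 15} = #{S_17 ≥ 15} + #{S_17 ≥ 16} = 18 + 1 = 19.
#{M_17 ≥ 16} = #{S_17 ≥ 16} + #{S_17 ≥ 17} = 1 + 1 = 2.
#{M_17 = 15} = 19 - 2 = 17.
P(M_17 = 15) = 17/131072 = 17/131072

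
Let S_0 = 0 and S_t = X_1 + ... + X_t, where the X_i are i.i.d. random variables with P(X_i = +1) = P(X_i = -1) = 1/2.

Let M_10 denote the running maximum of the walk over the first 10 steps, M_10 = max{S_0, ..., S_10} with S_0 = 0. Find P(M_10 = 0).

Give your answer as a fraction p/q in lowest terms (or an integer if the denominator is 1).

Answer: 63/256

Derivation:
Let M_10 = max(S_0,...,S_10). Use the reflection principle: for j ≥ 1, #{paths with M_10 ≥ j} = #{S_10 ≥ j} + #{S_10 ≥ j+1}.
P(M_10 ≥ 0) = 1 since S_0 = 0, so #{M_10 ≥ 0} = 1024.
#{M_10 ≥ 1} = #{S_10 ≥ 1} + #{S_10 ≥ 2} = 386 + 386 = 772.
#{M_10 = 0} = 1024 - 772 = 252.
P(M_10 = 0) = 252/1024 = 63/256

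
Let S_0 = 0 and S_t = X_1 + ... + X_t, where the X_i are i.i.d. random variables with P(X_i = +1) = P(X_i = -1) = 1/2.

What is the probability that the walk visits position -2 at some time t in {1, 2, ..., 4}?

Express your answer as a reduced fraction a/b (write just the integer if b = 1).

Count via complement. Let g(t,s) = #length-t paths at position s with S_1..S_t all ≠ -2.
g(t,s) = g(t-1,s-1) + g(t-1,s+1) for s ≠ -2; g(t,-2) = 0.
t=0: g(0,0)=1
t=1: g(1,-1)=1 g(1,1)=1
t=2: g(2,0)=2 g(2,2)=1
t=3: g(3,-1)=2 g(3,1)=3 g(3,3)=1
t=4: g(4,0)=5 g(4,2)=4 g(4,4)=1
Paths never hitting -2: Σ_s g(4,s) = 10
Paths hitting -2: 2^4 - 10 = 6
P = 6/16 = 3/8

Answer: 3/8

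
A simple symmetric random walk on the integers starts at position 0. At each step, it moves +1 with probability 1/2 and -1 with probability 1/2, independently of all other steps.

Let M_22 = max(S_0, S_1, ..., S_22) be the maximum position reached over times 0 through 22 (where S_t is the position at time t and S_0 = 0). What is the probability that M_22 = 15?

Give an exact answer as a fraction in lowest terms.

Let M_22 = max(S_0,...,S_22). Use the reflection principle: for j ≥ 1, #{paths with M_22 ≥ j} = #{S_22 ≥ j} + #{S_22 ≥ j+1}.
By reflection, #{M_22 ≥ 15} = #{S_22 ≥ 15} + #{S_22 ≥ 16} = 1794 + 1794 = 3588.
#{M_22 ≥ 16} = #{S_22 ≥ 16} + #{S_22 ≥ 17} = 1794 + 254 = 2048.
#{M_22 = 15} = 3588 - 2048 = 1540.
P(M_22 = 15) = 1540/4194304 = 385/1048576

Answer: 385/1048576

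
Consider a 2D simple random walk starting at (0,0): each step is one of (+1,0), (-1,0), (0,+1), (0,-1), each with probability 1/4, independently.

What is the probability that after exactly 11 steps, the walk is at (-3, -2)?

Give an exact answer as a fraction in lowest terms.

Answer: 38115/2097152

Derivation:
Let h be the number of horizontal steps (so 11-h are vertical). To end at (-3,-2) need (h-3)/2 right-steps and ((11-h)-2)/2 up-steps.
Sum over h with 3 ≤ h ≤ 9, h ≡ 1 (mod 2), 11-h ≡ 0 (mod 2):
h=3: C(11,3)·C(3,0)·C(8,3) = 165·1·56 = 9240
h=5: C(11,5)·C(5,1)·C(6,2) = 462·5·15 = 34650
h=7: C(11,7)·C(7,2)·C(4,1) = 330·21·4 = 27720
h=9: C(11,9)·C(9,3)·C(2,0) = 55·84·1 = 4620
Total favorable: 76230
Total paths: 4^11 = 4194304
P = 76230/4194304 = 38115/2097152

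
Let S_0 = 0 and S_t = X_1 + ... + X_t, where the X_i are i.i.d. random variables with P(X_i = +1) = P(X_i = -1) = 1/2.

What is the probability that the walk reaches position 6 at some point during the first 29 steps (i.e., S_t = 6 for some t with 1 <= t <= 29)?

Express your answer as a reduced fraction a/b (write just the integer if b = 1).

Answer: 35558423/134217728

Derivation:
Count via complement. Let g(t,s) = #length-t paths at position s with S_1..S_t all ≠ 6.
g(t,s) = g(t-1,s-1) + g(t-1,s+1) for s ≠ 6; g(t,6) = 0.
t=0: g(0,0)=1
t=1: g(1,-1)=1 g(1,1)=1
t=2: g(2,-2)=1 g(2,0)=2 g(2,2)=1
t=3: g(3,-3)=1 g(3,-1)=3 g(3,1)=3 g(3,3)=1
t=4: g(4,-4)=1 g(4,-2)=4 g(4,0)=6 g(4,2)=4 g(4,4)=1
t=5: g(5,-5)=1 g(5,-3)=5 g(5,-1)=10 g(5,1)=10 g(5,3)=5 g(5,5)=1
t=6: g(6,-6)=1 g(6,-4)=6 g(6,-2)=15 g(6,0)=20 g(6,2)=15 g(6,4)=6
t=7: g(7,-7)=1 g(7,-5)=7 g(7,-3)=21 g(7,-1)=35 g(7,1)=35 g(7,3)=21 g(7,5)=6
t=8: g(8,-8)=1 g(8,-6)=8 g(8,-4)=28 g(8,-2)=56 g(8,0)=70 g(8,2)=56 g(8,4)=27
t=9: g(9,-9)=1 g(9,-7)=9 g(9,-5)=36 g(9,-3)=84 g(9,-1)=126 g(9,1)=126 g(9,3)=83 g(9,5)=27
t=10: g(10,-10)=1 g(10,-8)=10 g(10,-6)=45 g(10,-4)=120 g(10,-2)=210 g(10,0)=252 g(10,2)=209 g(10,4)=110
t=11: g(11,-11)=1 g(11,-9)=11 g(11,-7)=55 g(11,-5)=165 g(11,-3)=330 g(11,-1)=462 g(11,1)=461 g(11,3)=319 g(11,5)=110
t=12: g(12,-12)=1 g(12,-10)=12 g(12,-8)=66 g(12,-6)=220 g(12,-4)=495 g(12,-2)=792 g(12,0)=923 g(12,2)=780 g(12,4)=429
t=13: g(13,-13)=1 g(13,-11)=13 g(13,-9)=78 g(13,-7)=286 g(13,-5)=715 g(13,-3)=1287 g(13,-1)=1715 g(13,1)=1703 g(13,3)=1209 g(13,5)=429
t=14: g(14,-14)=1 g(14,-12)=14 g(14,-10)=91 g(14,-8)=364 g(14,-6)=1001 g(14,-4)=2002 g(14,-2)=3002 g(14,0)=3418 g(14,2)=2912 g(14,4)=1638
t=15: g(15,-15)=1 g(15,-13)=15 g(15,-11)=105 g(15,-9)=455 g(15,-7)=1365 g(15,-5)=3003 g(15,-3)=5004 g(15,-1)=6420 g(15,1)=6330 g(15,3)=4550 g(15,5)=1638
t=16: g(16,-16)=1 g(16,-14)=16 g(16,-12)=120 g(16,-10)=560 g(16,-8)=1820 g(16,-6)=4368 g(16,-4)=8007 g(16,-2)=11424 g(16,0)=12750 g(16,2)=10880 g(16,4)=6188
t=17: g(17,-17)=1 g(17,-15)=17 g(17,-13)=136 g(17,-11)=680 g(17,-9)=2380 g(17,-7)=6188 g(17,-5)=12375 g(17,-3)=19431 g(17,-1)=24174 g(17,1)=23630 g(17,3)=17068 g(17,5)=6188
t=18: g(18,-18)=1 g(18,-16)=18 g(18,-14)=153 g(18,-12)=816 g(18,-10)=3060 g(18,-8)=8568 g(18,-6)=18563 g(18,-4)=31806 g(18,-2)=43605 g(18,0)=47804 g(18,2)=40698 g(18,4)=23256
t=19: g(19,-19)=1 g(19,-17)=19 g(19,-15)=171 g(19,-13)=969 g(19,-11)=3876 g(19,-9)=11628 g(19,-7)=27131 g(19,-5)=50369 g(19,-3)=75411 g(19,-1)=91409 g(19,1)=88502 g(19,3)=63954 g(19,5)=23256
t=20: g(20,-20)=1 g(20,-18)=20 g(20,-16)=190 g(20,-14)=1140 g(20,-12)=4845 g(20,-10)=15504 g(20,-8)=38759 g(20,-6)=77500 g(20,-4)=125780 g(20,-2)=166820 g(20,0)=179911 g(20,2)=152456 g(20,4)=87210
t=21: g(21,-21)=1 g(21,-19)=21 g(21,-17)=210 g(21,-15)=1330 g(21,-13)=5985 g(21,-11)=20349 g(21,-9)=54263 g(21,-7)=116259 g(21,-5)=203280 g(21,-3)=292600 g(21,-1)=346731 g(21,1)=332367 g(21,3)=239666 g(21,5)=87210
t=22: g(22,-22)=1 g(22,-20)=22 g(22,-18)=231 g(22,-16)=1540 g(22,-14)=7315 g(22,-12)=26334 g(22,-10)=74612 g(22,-8)=170522 g(22,-6)=319539 g(22,-4)=495880 g(22,-2)=639331 g(22,0)=679098 g(22,2)=572033 g(22,4)=326876
t=23: g(23,-23)=1 g(23,-21)=23 g(23,-19)=253 g(23,-17)=1771 g(23,-15)=8855 g(23,-13)=33649 g(23,-11)=100946 g(23,-9)=245134 g(23,-7)=490061 g(23,-5)=815419 g(23,-3)=1135211 g(23,-1)=1318429 g(23,1)=1251131 g(23,3)=898909 g(23,5)=326876
t=24: g(24,-24)=1 g(24,-22)=24 g(24,-20)=276 g(24,-18)=2024 g(24,-16)=10626 g(24,-14)=42504 g(24,-12)=134595 g(24,-10)=346080 g(24,-8)=735195 g(24,-6)=1305480 g(24,-4)=1950630 g(24,-2)=2453640 g(24,0)=2569560 g(24,2)=2150040 g(24,4)=1225785
t=25: g(25,-25)=1 g(25,-23)=25 g(25,-21)=300 g(25,-19)=2300 g(25,-17)=12650 g(25,-15)=53130 g(25,-13)=177099 g(25,-11)=480675 g(25,-9)=1081275 g(25,-7)=2040675 g(25,-5)=3256110 g(25,-3)=4404270 g(25,-1)=5023200 g(25,1)=4719600 g(25,3)=3375825 g(25,5)=1225785
t=26: g(26,-26)=1 g(26,-24)=26 g(26,-22)=325 g(26,-20)=2600 g(26,-18)=14950 g(26,-16)=65780 g(26,-14)=230229 g(26,-12)=657774 g(26,-10)=1561950 g(26,-8)=3121950 g(26,-6)=5296785 g(26,-4)=7660380 g(26,-2)=9427470 g(26,0)=9742800 g(26,2)=8095425 g(26,4)=4601610
t=27: g(27,-27)=1 g(27,-25)=27 g(27,-23)=351 g(27,-21)=2925 g(27,-19)=17550 g(27,-17)=80730 g(27,-15)=296009 g(27,-13)=888003 g(27,-11)=2219724 g(27,-9)=4683900 g(27,-7)=8418735 g(27,-5)=12957165 g(27,-3)=17087850 g(27,-1)=19170270 g(27,1)=17838225 g(27,3)=12697035 g(27,5)=4601610
t=28: g(28,-28)=1 g(28,-26)=28 g(28,-24)=378 g(28,-22)=3276 g(28,-20)=20475 g(28,-18)=98280 g(28,-16)=376739 g(28,-14)=1184012 g(28,-12)=3107727 g(28,-10)=6903624 g(28,-8)=13102635 g(28,-6)=21375900 g(28,-4)=30045015 g(28,-2)=36258120 g(28,0)=37008495 g(28,2)=30535260 g(28,4)=17298645
t=29: g(29,-29)=1 g(29,-27)=29 g(29,-25)=406 g(29,-23)=3654 g(29,-21)=23751 g(29,-19)=118755 g(29,-17)=475019 g(29,-15)=1560751 g(29,-13)=4291739 g(29,-11)=10011351 g(29,-9)=20006259 g(29,-7)=34478535 g(29,-5)=51420915 g(29,-3)=66303135 g(29,-1)=73266615 g(29,1)=67543755 g(29,3)=47833905 g(29,5)=17298645
Paths never hitting 6: Σ_s g(29,s) = 394637220
Paths hitting 6: 2^29 - 394637220 = 142233692
P = 142233692/536870912 = 35558423/134217728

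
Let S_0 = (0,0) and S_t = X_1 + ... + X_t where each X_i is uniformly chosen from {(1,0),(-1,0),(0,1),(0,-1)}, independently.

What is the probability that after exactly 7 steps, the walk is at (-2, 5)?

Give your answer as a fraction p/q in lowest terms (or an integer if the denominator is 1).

Answer: 21/16384

Derivation:
Let h be the number of horizontal steps (so 7-h are vertical). To end at (-2,5) need (h-2)/2 right-steps and ((7-h)+5)/2 up-steps.
Sum over h with 2 ≤ h ≤ 2, h ≡ 0 (mod 2), 7-h ≡ 1 (mod 2):
h=2: C(7,2)·C(2,0)·C(5,5) = 21·1·1 = 21
Total favorable: 21
Total paths: 4^7 = 16384
P = 21/16384 = 21/16384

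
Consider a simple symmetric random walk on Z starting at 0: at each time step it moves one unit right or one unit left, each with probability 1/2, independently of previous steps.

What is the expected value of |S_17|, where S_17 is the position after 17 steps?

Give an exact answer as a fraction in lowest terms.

Answer: 109395/32768

Derivation:
S_17 takes values m ≡ 1 (mod 2) with |m| ≤ 17; P(S_17=m) = C(17,(17+m)/2)/2^17.
Total paths: 2^17 = 131072
Distribution: P(S=-17)=1/131072, P(S=-15)=17/131072, P(S=-13)=136/131072, P(S=-11)=680/131072, P(S=-9)=2380/131072, P(S=-7)=6188/131072, P(S=-5)=12376/131072, P(S=-3)=19448/131072, P(S=-1)=24310/131072, P(S=1)=24310/131072, P(S=3)=19448/131072, P(S=5)=12376/131072, P(S=7)=6188/131072, P(S=9)=2380/131072, P(S=11)=680/131072, P(S=13)=136/131072, P(S=15)=17/131072, P(S=17)=1/131072
E[|S_17|] = Σ_m |m|·P(S_17=m) = 437580/131072 = 109395/32768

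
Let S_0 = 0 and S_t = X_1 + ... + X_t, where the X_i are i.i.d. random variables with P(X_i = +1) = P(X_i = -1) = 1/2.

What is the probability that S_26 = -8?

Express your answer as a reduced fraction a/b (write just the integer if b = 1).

To reach position -8 after 26 steps: need 9 steps of +1 and 17 of -1.
Favorable paths: C(26,9) = 3124550
Total paths: 2^26 = 67108864
P = 3124550/67108864 = 1562275/33554432

Answer: 1562275/33554432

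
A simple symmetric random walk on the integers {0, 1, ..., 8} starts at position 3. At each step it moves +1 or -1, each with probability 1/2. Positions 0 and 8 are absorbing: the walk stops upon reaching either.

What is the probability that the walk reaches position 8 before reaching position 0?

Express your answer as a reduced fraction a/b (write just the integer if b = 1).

Answer: 3/8

Derivation:
Symmetric walk (p = 1/2): the harmonic-function argument gives P(hit 8 before 0 | start at 3) = a/N.
P = 3/8 = 3/8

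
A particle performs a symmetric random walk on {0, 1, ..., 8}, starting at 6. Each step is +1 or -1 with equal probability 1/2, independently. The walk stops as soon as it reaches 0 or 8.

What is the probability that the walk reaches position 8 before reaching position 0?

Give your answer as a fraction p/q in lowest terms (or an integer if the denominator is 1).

Answer: 3/4

Derivation:
Symmetric walk (p = 1/2): the harmonic-function argument gives P(hit 8 before 0 | start at 6) = a/N.
P = 6/8 = 3/4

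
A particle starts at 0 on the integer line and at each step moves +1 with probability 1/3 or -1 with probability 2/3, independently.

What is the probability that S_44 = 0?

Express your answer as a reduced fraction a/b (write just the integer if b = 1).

Answer: 2941743566642216960/328256967394537077627

Derivation:
To be at 0 after 44 steps: need exactly 22 steps of +1 and 22 of -1.
Number of such sequences: C(44,22) = 2104098963720
Each has probability (1/3)^22 · (2/3)^22 = 4194304/984770902183611232881
P = 2104098963720 · 4194304/984770902183611232881 = 2941743566642216960/328256967394537077627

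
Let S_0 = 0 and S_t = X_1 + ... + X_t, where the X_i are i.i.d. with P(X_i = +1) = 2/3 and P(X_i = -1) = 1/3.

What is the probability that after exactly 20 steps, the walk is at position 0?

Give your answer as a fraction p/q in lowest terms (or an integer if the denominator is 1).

Answer: 189190144/3486784401

Derivation:
To be at 0 after 20 steps: need exactly 10 steps of +1 and 10 of -1.
Number of such sequences: C(20,10) = 184756
Each has probability (2/3)^10 · (1/3)^10 = 1024/3486784401
P = 184756 · 1024/3486784401 = 189190144/3486784401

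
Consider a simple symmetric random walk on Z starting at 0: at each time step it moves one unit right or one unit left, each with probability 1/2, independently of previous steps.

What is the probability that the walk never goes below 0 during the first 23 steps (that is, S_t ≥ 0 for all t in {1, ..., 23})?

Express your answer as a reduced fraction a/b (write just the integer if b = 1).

Let f(t,s) = #length-t paths at position s with S_1..S_t all ≥ 0.
f(t,s) = f(t-1,s-1) + f(t-1,s+1) for s ≥ 0; f(t,s) = 0 for s < 0.
t=0: f(0,0)=1
t=1: f(1,1)=1
t=2: f(2,0)=1 f(2,2)=1
t=3: f(3,1)=2 f(3,3)=1
t=4: f(4,0)=2 f(4,2)=3 f(4,4)=1
t=5: f(5,1)=5 f(5,3)=4 f(5,5)=1
t=6: f(6,0)=5 f(6,2)=9 f(6,4)=5 f(6,6)=1
t=7: f(7,1)=14 f(7,3)=14 f(7,5)=6 f(7,7)=1
t=8: f(8,0)=14 f(8,2)=28 f(8,4)=20 f(8,6)=7 f(8,8)=1
t=9: f(9,1)=42 f(9,3)=48 f(9,5)=27 f(9,7)=8 f(9,9)=1
t=10: f(10,0)=42 f(10,2)=90 f(10,4)=75 f(10,6)=35 f(10,8)=9 f(10,10)=1
t=11: f(11,1)=132 f(11,3)=165 f(11,5)=110 f(11,7)=44 f(11,9)=10 f(11,11)=1
t=12: f(12,0)=132 f(12,2)=297 f(12,4)=275 f(12,6)=154 f(12,8)=54 f(12,10)=11 f(12,12)=1
t=13: f(13,1)=429 f(13,3)=572 f(13,5)=429 f(13,7)=208 f(13,9)=65 f(13,11)=12 f(13,13)=1
t=14: f(14,0)=429 f(14,2)=1001 f(14,4)=1001 f(14,6)=637 f(14,8)=273 f(14,10)=77 f(14,12)=13 f(14,14)=1
t=15: f(15,1)=1430 f(15,3)=2002 f(15,5)=1638 f(15,7)=910 f(15,9)=350 f(15,11)=90 f(15,13)=14 f(15,15)=1
t=16: f(16,0)=1430 f(16,2)=3432 f(16,4)=3640 f(16,6)=2548 f(16,8)=1260 f(16,10)=440 f(16,12)=104 f(16,14)=15 f(16,16)=1
t=17: f(17,1)=4862 f(17,3)=7072 f(17,5)=6188 f(17,7)=3808 f(17,9)=1700 f(17,11)=544 f(17,13)=119 f(17,15)=16 f(17,17)=1
t=18: f(18,0)=4862 f(18,2)=11934 f(18,4)=13260 f(18,6)=9996 f(18,8)=5508 f(18,10)=2244 f(18,12)=663 f(18,14)=135 f(18,16)=17 f(18,18)=1
t=19: f(19,1)=16796 f(19,3)=25194 f(19,5)=23256 f(19,7)=15504 f(19,9)=7752 f(19,11)=2907 f(19,13)=798 f(19,15)=152 f(19,17)=18 f(19,19)=1
t=20: f(20,0)=16796 f(20,2)=41990 f(20,4)=48450 f(20,6)=38760 f(20,8)=23256 f(20,10)=10659 f(20,12)=3705 f(20,14)=950 f(20,16)=170 f(20,18)=19 f(20,20)=1
t=21: f(21,1)=58786 f(21,3)=90440 f(21,5)=87210 f(21,7)=62016 f(21,9)=33915 f(21,11)=14364 f(21,13)=4655 f(21,15)=1120 f(21,17)=189 f(21,19)=20 f(21,21)=1
t=22: f(22,0)=58786 f(22,2)=149226 f(22,4)=177650 f(22,6)=149226 f(22,8)=95931 f(22,10)=48279 f(22,12)=19019 f(22,14)=5775 f(22,16)=1309 f(22,18)=209 f(22,20)=21 f(22,22)=1
t=23: f(23,1)=208012 f(23,3)=326876 f(23,5)=326876 f(23,7)=245157 f(23,9)=144210 f(23,11)=67298 f(23,13)=24794 f(23,15)=7084 f(23,17)=1518 f(23,19)=230 f(23,21)=22 f(23,23)=1
Σ_s f(23,s) = 1352078
P = 1352078/8388608 = 676039/4194304

Answer: 676039/4194304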